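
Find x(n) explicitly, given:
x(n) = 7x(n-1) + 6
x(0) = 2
First-order linear non-homogeneous.
Homogeneous solution: x_h(n) = A·(7)^n.
Try constant particular solution x_p = K: K = 7K + 6 ⇒ K = -1.
General: x(n) = A·(7)^n - 1.
Apply x(0) = 2: A - 1 = 2 ⇒ A = 3.
So x(n) = 3 \cdot 7^{n} - 1.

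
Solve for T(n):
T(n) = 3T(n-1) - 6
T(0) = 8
First-order linear non-homogeneous.
Homogeneous solution: T_h(n) = A·(3)^n.
Try constant particular solution T_p = K: K = 3K - 6 ⇒ K = 3.
General: T(n) = A·(3)^n + 3.
Apply T(0) = 8: A + 3 = 8 ⇒ A = 5.
So T(n) = 5 \cdot 3^{n} + 3.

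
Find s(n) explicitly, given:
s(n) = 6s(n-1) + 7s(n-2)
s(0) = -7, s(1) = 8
Characteristic equation: x² - 6x - 7 = 0, which factors as (x - (-1))(x - (7)) = 0.
Roots r₁ = -1, r₂ = 7 (distinct).
General solution: s(n) = A·(-1)^n + B·(7)^n.
From s(0) = -7: A + B = -7.
From s(1) = 8: -A + 7B = 8.
Solving: A = - \frac{57}{8}, B = \frac{1}{8}.
So s(n) = - \frac{57 \left(-1\right)^{n}}{8} + \frac{7^{n}}{8}.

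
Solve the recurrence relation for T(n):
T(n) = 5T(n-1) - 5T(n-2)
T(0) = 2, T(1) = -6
Characteristic equation: x² - 5x + 5 = 0.
Discriminant Δ = (5)² + 4·(-5) = 5.
Roots r₁,₂ = (5 ± √5)/2, so r₁ = \frac{\sqrt{5}}{2} + \frac{5}{2}, r₂ = \frac{5}{2} - \frac{\sqrt{5}}{2}.
General solution: T(n) = A·r₁^n + B·r₂^n.
From the initial conditions, A + B = 2 and r₁A + r₂B = -6.
Since r₁ - r₂ = √5: A = (-6 - (2)r₂)/√5 = 1 - \frac{11 \sqrt{5}}{5}, and B = 2 - A = 1 + \frac{11 \sqrt{5}}{5}.
So T(n) = \left(1 - \frac{11 \sqrt{5}}{5}\right)\left(\frac{\sqrt{5}}{2} + \frac{5}{2}\right)^n + \left(1 + \frac{11 \sqrt{5}}{5}\right)\left(\frac{5}{2} - \frac{\sqrt{5}}{2}\right)^n.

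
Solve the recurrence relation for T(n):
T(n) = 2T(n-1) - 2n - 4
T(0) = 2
First-order linear with linear forcing.
Homogeneous solution: T_h(n) = A·(2)^n.
Try particular T_p(n) = pn + q. Substituting:
  pn + q = 2(p(n-1) + q) - 2n - 4.
Matching the n-coefficient: p = 2p - 2 ⇒ p = 2.
Matching constants: q = -2p + 2q - 4 ⇒ q = 8.
General: T(n) = A·(2)^n + 2 n + 8.
Apply T(0) = 2: A + 8 = 2 ⇒ A = -6.
So T(n) = - 6 \cdot 2^{n} + 2 n + 8.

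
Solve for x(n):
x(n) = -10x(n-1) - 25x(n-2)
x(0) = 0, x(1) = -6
Characteristic equation: x² + 10x + 25 = 0, which is (x - (-5))².
Repeated root r = -5.
General solution: x(n) = (A + Bn)·(-5)^n.
From x(0) = 0: A = 0.
From x(1) = -6: (A + B)·(-5) = -6 ⇒ B = \frac{6}{5}.
So x(n) = \left(\frac{6 n}{5}\right) \cdot (-5)^n.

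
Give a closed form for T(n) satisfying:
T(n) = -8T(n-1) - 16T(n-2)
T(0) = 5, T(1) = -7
Characteristic equation: x² + 8x + 16 = 0, which is (x - (-4))².
Repeated root r = -4.
General solution: T(n) = (A + Bn)·(-4)^n.
From T(0) = 5: A = 5.
From T(1) = -7: (A + B)·(-4) = -7 ⇒ B = - \frac{13}{4}.
So T(n) = \left(5 - \frac{13 n}{4}\right) \cdot (-4)^n.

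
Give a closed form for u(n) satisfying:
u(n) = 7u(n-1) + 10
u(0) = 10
First-order linear non-homogeneous.
Homogeneous solution: u_h(n) = A·(7)^n.
Try constant particular solution u_p = K: K = 7K + 10 ⇒ K = - \frac{5}{3}.
General: u(n) = A·(7)^n - \frac{5}{3}.
Apply u(0) = 10: A - \frac{5}{3} = 10 ⇒ A = \frac{35}{3}.
So u(n) = \frac{35 \cdot 7^{n}}{3} - \frac{5}{3}.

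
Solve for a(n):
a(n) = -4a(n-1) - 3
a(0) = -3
First-order linear non-homogeneous.
Homogeneous solution: a_h(n) = A·(-4)^n.
Try constant particular solution a_p = K: K = -4K - 3 ⇒ K = - \frac{3}{5}.
General: a(n) = A·(-4)^n - \frac{3}{5}.
Apply a(0) = -3: A - \frac{3}{5} = -3 ⇒ A = - \frac{12}{5}.
So a(n) = - \frac{12 \left(-4\right)^{n}}{5} - \frac{3}{5}.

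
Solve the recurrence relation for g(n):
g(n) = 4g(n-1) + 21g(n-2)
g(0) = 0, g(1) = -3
Characteristic equation: x² - 4x - 21 = 0, which factors as (x - (-3))(x - (7)) = 0.
Roots r₁ = -3, r₂ = 7 (distinct).
General solution: g(n) = A·(-3)^n + B·(7)^n.
From g(0) = 0: A + B = 0.
From g(1) = -3: -3A + 7B = -3.
Solving: A = \frac{3}{10}, B = - \frac{3}{10}.
So g(n) = \frac{3 \left(-3\right)^{n}}{10} - \frac{3 \cdot 7^{n}}{10}.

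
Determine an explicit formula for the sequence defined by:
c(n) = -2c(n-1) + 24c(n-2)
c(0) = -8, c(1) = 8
Characteristic equation: x² + 2x - 24 = 0, which factors as (x - (4))(x - (-6)) = 0.
Roots r₁ = 4, r₂ = -6 (distinct).
General solution: c(n) = A·(4)^n + B·(-6)^n.
From c(0) = -8: A + B = -8.
From c(1) = 8: 4A - 6B = 8.
Solving: A = -4, B = -4.
So c(n) = - 4 \left(-6\right)^{n} - 4 \cdot 4^{n}.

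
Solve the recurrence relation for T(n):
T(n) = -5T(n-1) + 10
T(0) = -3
First-order linear non-homogeneous.
Homogeneous solution: T_h(n) = A·(-5)^n.
Try constant particular solution T_p = K: K = -5K + 10 ⇒ K = \frac{5}{3}.
General: T(n) = A·(-5)^n + \frac{5}{3}.
Apply T(0) = -3: A + \frac{5}{3} = -3 ⇒ A = - \frac{14}{3}.
So T(n) = \frac{5}{3} - \frac{14 \left(-5\right)^{n}}{3}.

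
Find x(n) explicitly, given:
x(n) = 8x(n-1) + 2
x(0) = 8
First-order linear non-homogeneous.
Homogeneous solution: x_h(n) = A·(8)^n.
Try constant particular solution x_p = K: K = 8K + 2 ⇒ K = - \frac{2}{7}.
General: x(n) = A·(8)^n - \frac{2}{7}.
Apply x(0) = 8: A - \frac{2}{7} = 8 ⇒ A = \frac{58}{7}.
So x(n) = \frac{58 \cdot 8^{n}}{7} - \frac{2}{7}.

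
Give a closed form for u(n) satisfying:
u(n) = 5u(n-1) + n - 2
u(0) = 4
First-order linear with linear forcing.
Homogeneous solution: u_h(n) = A·(5)^n.
Try particular u_p(n) = pn + q. Substituting:
  pn + q = 5(p(n-1) + q) + n - 2.
Matching the n-coefficient: p = 5p + 1 ⇒ p = - \frac{1}{4}.
Matching constants: q = -5p + 5q - 2 ⇒ q = \frac{3}{16}.
General: u(n) = A·(5)^n - \frac{n}{4} + \frac{3}{16}.
Apply u(0) = 4: A + \frac{3}{16} = 4 ⇒ A = \frac{61}{16}.
So u(n) = \frac{61 \cdot 5^{n}}{16} - \frac{n}{4} + \frac{3}{16}.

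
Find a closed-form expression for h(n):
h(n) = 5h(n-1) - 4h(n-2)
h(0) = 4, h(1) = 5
Characteristic equation: x² - 5x + 4 = 0, which factors as (x - (4))(x - (1)) = 0.
Roots r₁ = 4, r₂ = 1 (distinct).
General solution: h(n) = A·(4)^n + B·(1)^n.
From h(0) = 4: A + B = 4.
From h(1) = 5: 4A + B = 5.
Solving: A = \frac{1}{3}, B = \frac{11}{3}.
So h(n) = \frac{4^{n}}{3} + \frac{11}{3}.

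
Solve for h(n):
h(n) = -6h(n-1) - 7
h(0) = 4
First-order linear non-homogeneous.
Homogeneous solution: h_h(n) = A·(-6)^n.
Try constant particular solution h_p = K: K = -6K - 7 ⇒ K = -1.
General: h(n) = A·(-6)^n - 1.
Apply h(0) = 4: A - 1 = 4 ⇒ A = 5.
So h(n) = 5 \left(-6\right)^{n} - 1.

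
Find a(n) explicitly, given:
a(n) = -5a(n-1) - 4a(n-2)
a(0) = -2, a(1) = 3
Characteristic equation: x² + 5x + 4 = 0, which factors as (x - (-4))(x - (-1)) = 0.
Roots r₁ = -4, r₂ = -1 (distinct).
General solution: a(n) = A·(-4)^n + B·(-1)^n.
From a(0) = -2: A + B = -2.
From a(1) = 3: -4A - B = 3.
Solving: A = - \frac{1}{3}, B = - \frac{5}{3}.
So a(n) = - \frac{5 \left(-1\right)^{n}}{3} - \frac{\left(-4\right)^{n}}{3}.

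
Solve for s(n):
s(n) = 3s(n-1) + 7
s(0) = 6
First-order linear non-homogeneous.
Homogeneous solution: s_h(n) = A·(3)^n.
Try constant particular solution s_p = K: K = 3K + 7 ⇒ K = - \frac{7}{2}.
General: s(n) = A·(3)^n - \frac{7}{2}.
Apply s(0) = 6: A - \frac{7}{2} = 6 ⇒ A = \frac{19}{2}.
So s(n) = \frac{19 \cdot 3^{n}}{2} - \frac{7}{2}.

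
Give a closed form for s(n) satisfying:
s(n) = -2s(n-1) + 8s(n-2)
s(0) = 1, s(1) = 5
Characteristic equation: x² + 2x - 8 = 0, which factors as (x - (2))(x - (-4)) = 0.
Roots r₁ = 2, r₂ = -4 (distinct).
General solution: s(n) = A·(2)^n + B·(-4)^n.
From s(0) = 1: A + B = 1.
From s(1) = 5: 2A - 4B = 5.
Solving: A = \frac{3}{2}, B = - \frac{1}{2}.
So s(n) = - \frac{\left(-4\right)^{n}}{2} + \frac{3 \cdot 2^{n}}{2}.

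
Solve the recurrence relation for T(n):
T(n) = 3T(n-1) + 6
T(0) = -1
First-order linear non-homogeneous.
Homogeneous solution: T_h(n) = A·(3)^n.
Try constant particular solution T_p = K: K = 3K + 6 ⇒ K = -3.
General: T(n) = A·(3)^n - 3.
Apply T(0) = -1: A - 3 = -1 ⇒ A = 2.
So T(n) = 2 \cdot 3^{n} - 3.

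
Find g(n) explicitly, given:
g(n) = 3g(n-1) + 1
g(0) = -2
First-order linear non-homogeneous.
Homogeneous solution: g_h(n) = A·(3)^n.
Try constant particular solution g_p = K: K = 3K + 1 ⇒ K = - \frac{1}{2}.
General: g(n) = A·(3)^n - \frac{1}{2}.
Apply g(0) = -2: A - \frac{1}{2} = -2 ⇒ A = - \frac{3}{2}.
So g(n) = - \frac{3 \cdot 3^{n}}{2} - \frac{1}{2}.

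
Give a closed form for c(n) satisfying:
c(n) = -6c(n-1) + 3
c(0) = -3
First-order linear non-homogeneous.
Homogeneous solution: c_h(n) = A·(-6)^n.
Try constant particular solution c_p = K: K = -6K + 3 ⇒ K = \frac{3}{7}.
General: c(n) = A·(-6)^n + \frac{3}{7}.
Apply c(0) = -3: A + \frac{3}{7} = -3 ⇒ A = - \frac{24}{7}.
So c(n) = \frac{3}{7} - \frac{24 \left(-6\right)^{n}}{7}.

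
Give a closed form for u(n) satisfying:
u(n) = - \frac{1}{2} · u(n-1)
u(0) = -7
Pure geometric recurrence with ratio - \frac{1}{2}.
By induction u(n) = u(0) · (- \frac{1}{2})^n = - 7 \left(- \frac{1}{2}\right)^{n}.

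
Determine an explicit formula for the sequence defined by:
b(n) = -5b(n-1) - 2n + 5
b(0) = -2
First-order linear with linear forcing.
Homogeneous solution: b_h(n) = A·(-5)^n.
Try particular b_p(n) = pn + q. Substituting:
  pn + q = -5(p(n-1) + q) - 2n + 5.
Matching the n-coefficient: p = -5p - 2 ⇒ p = - \frac{1}{3}.
Matching constants: q = 5p - 5q + 5 ⇒ q = \frac{5}{9}.
General: b(n) = A·(-5)^n - \frac{n}{3} + \frac{5}{9}.
Apply b(0) = -2: A + \frac{5}{9} = -2 ⇒ A = - \frac{23}{9}.
So b(n) = - \frac{23 \left(-5\right)^{n}}{9} - \frac{n}{3} + \frac{5}{9}.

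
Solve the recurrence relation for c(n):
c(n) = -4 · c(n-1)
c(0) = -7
Pure geometric recurrence with ratio -4.
By induction c(n) = c(0) · (-4)^n = - 7 \left(-4\right)^{n}.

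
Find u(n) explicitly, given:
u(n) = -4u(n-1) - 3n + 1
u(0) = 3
First-order linear with linear forcing.
Homogeneous solution: u_h(n) = A·(-4)^n.
Try particular u_p(n) = pn + q. Substituting:
  pn + q = -4(p(n-1) + q) - 3n + 1.
Matching the n-coefficient: p = -4p - 3 ⇒ p = - \frac{3}{5}.
Matching constants: q = 4p - 4q + 1 ⇒ q = - \frac{7}{25}.
General: u(n) = A·(-4)^n - \frac{3 n}{5} - \frac{7}{25}.
Apply u(0) = 3: A - \frac{7}{25} = 3 ⇒ A = \frac{82}{25}.
So u(n) = \frac{82 \left(-4\right)^{n}}{25} - \frac{3 n}{5} - \frac{7}{25}.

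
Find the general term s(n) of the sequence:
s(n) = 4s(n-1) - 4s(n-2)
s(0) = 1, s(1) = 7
Characteristic equation: x² - 4x + 4 = 0, which is (x - (2))².
Repeated root r = 2.
General solution: s(n) = (A + Bn)·(2)^n.
From s(0) = 1: A = 1.
From s(1) = 7: (A + B)·(2) = 7 ⇒ B = \frac{5}{2}.
So s(n) = \left(\frac{5 n}{2} + 1\right) \cdot (2)^n.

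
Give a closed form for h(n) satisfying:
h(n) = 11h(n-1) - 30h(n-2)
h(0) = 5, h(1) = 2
Characteristic equation: x² - 11x + 30 = 0, which factors as (x - (6))(x - (5)) = 0.
Roots r₁ = 6, r₂ = 5 (distinct).
General solution: h(n) = A·(6)^n + B·(5)^n.
From h(0) = 5: A + B = 5.
From h(1) = 2: 6A + 5B = 2.
Solving: A = -23, B = 28.
So h(n) = 28 \cdot 5^{n} - 23 \cdot 6^{n}.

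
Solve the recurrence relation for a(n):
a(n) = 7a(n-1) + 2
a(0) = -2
First-order linear non-homogeneous.
Homogeneous solution: a_h(n) = A·(7)^n.
Try constant particular solution a_p = K: K = 7K + 2 ⇒ K = - \frac{1}{3}.
General: a(n) = A·(7)^n - \frac{1}{3}.
Apply a(0) = -2: A - \frac{1}{3} = -2 ⇒ A = - \frac{5}{3}.
So a(n) = - \frac{5 \cdot 7^{n}}{3} - \frac{1}{3}.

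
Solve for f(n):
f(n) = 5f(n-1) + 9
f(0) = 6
First-order linear non-homogeneous.
Homogeneous solution: f_h(n) = A·(5)^n.
Try constant particular solution f_p = K: K = 5K + 9 ⇒ K = - \frac{9}{4}.
General: f(n) = A·(5)^n - \frac{9}{4}.
Apply f(0) = 6: A - \frac{9}{4} = 6 ⇒ A = \frac{33}{4}.
So f(n) = \frac{33 \cdot 5^{n}}{4} - \frac{9}{4}.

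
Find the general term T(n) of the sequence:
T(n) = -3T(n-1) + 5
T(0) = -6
First-order linear non-homogeneous.
Homogeneous solution: T_h(n) = A·(-3)^n.
Try constant particular solution T_p = K: K = -3K + 5 ⇒ K = \frac{5}{4}.
General: T(n) = A·(-3)^n + \frac{5}{4}.
Apply T(0) = -6: A + \frac{5}{4} = -6 ⇒ A = - \frac{29}{4}.
So T(n) = \frac{5}{4} - \frac{29 \left(-3\right)^{n}}{4}.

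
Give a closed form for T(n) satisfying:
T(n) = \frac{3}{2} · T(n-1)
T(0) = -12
Pure geometric recurrence with ratio \frac{3}{2}.
By induction T(n) = T(0) · (\frac{3}{2})^n = - 12 \left(\frac{3}{2}\right)^{n}.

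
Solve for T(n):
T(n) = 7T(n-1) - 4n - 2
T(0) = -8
First-order linear with linear forcing.
Homogeneous solution: T_h(n) = A·(7)^n.
Try particular T_p(n) = pn + q. Substituting:
  pn + q = 7(p(n-1) + q) - 4n - 2.
Matching the n-coefficient: p = 7p - 4 ⇒ p = \frac{2}{3}.
Matching constants: q = -7p + 7q - 2 ⇒ q = \frac{10}{9}.
General: T(n) = A·(7)^n + \frac{2 n}{3} + \frac{10}{9}.
Apply T(0) = -8: A + \frac{10}{9} = -8 ⇒ A = - \frac{82}{9}.
So T(n) = - \frac{82 \cdot 7^{n}}{9} + \frac{2 n}{3} + \frac{10}{9}.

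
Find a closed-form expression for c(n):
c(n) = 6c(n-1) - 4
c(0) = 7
First-order linear non-homogeneous.
Homogeneous solution: c_h(n) = A·(6)^n.
Try constant particular solution c_p = K: K = 6K - 4 ⇒ K = \frac{4}{5}.
General: c(n) = A·(6)^n + \frac{4}{5}.
Apply c(0) = 7: A + \frac{4}{5} = 7 ⇒ A = \frac{31}{5}.
So c(n) = \frac{31 \cdot 6^{n}}{5} + \frac{4}{5}.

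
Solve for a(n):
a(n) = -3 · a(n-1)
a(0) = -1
Pure geometric recurrence with ratio -3.
By induction a(n) = a(0) · (-3)^n = - \left(-3\right)^{n}.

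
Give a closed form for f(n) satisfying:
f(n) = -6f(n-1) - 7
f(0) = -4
First-order linear non-homogeneous.
Homogeneous solution: f_h(n) = A·(-6)^n.
Try constant particular solution f_p = K: K = -6K - 7 ⇒ K = -1.
General: f(n) = A·(-6)^n - 1.
Apply f(0) = -4: A - 1 = -4 ⇒ A = -3.
So f(n) = - 3 \left(-6\right)^{n} - 1.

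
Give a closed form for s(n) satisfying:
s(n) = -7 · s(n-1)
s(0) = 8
Pure geometric recurrence with ratio -7.
By induction s(n) = s(0) · (-7)^n = 8 \left(-7\right)^{n}.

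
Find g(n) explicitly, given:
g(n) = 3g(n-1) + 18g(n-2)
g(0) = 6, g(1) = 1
Characteristic equation: x² - 3x - 18 = 0, which factors as (x - (6))(x - (-3)) = 0.
Roots r₁ = 6, r₂ = -3 (distinct).
General solution: g(n) = A·(6)^n + B·(-3)^n.
From g(0) = 6: A + B = 6.
From g(1) = 1: 6A - 3B = 1.
Solving: A = \frac{19}{9}, B = \frac{35}{9}.
So g(n) = \frac{35 \left(-3\right)^{n}}{9} + \frac{19 \cdot 6^{n}}{9}.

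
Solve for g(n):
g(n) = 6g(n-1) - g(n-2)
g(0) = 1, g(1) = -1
Characteristic equation: x² - 6x + 1 = 0.
Discriminant Δ = (6)² + 4·(-1) = 32.
Roots r₁,₂ = (6 ± √32)/2, so r₁ = 2 \sqrt{2} + 3, r₂ = 3 - 2 \sqrt{2}.
General solution: g(n) = A·r₁^n + B·r₂^n.
From the initial conditions, A + B = 1 and r₁A + r₂B = -1.
Since r₁ - r₂ = √32: A = (-1 - (1)r₂)/√32 = \frac{1}{2} - \frac{\sqrt{2}}{2}, and B = 1 - A = \frac{1}{2} + \frac{\sqrt{2}}{2}.
So g(n) = \left(\frac{1}{2} - \frac{\sqrt{2}}{2}\right)\left(2 \sqrt{2} + 3\right)^n + \left(\frac{1}{2} + \frac{\sqrt{2}}{2}\right)\left(3 - 2 \sqrt{2}\right)^n.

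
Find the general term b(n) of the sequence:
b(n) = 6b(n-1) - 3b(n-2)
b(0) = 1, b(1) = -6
Characteristic equation: x² - 6x + 3 = 0.
Discriminant Δ = (6)² + 4·(-3) = 24.
Roots r₁,₂ = (6 ± √24)/2, so r₁ = \sqrt{6} + 3, r₂ = 3 - \sqrt{6}.
General solution: b(n) = A·r₁^n + B·r₂^n.
From the initial conditions, A + B = 1 and r₁A + r₂B = -6.
Since r₁ - r₂ = √24: A = (-6 - (1)r₂)/√24 = \frac{1}{2} - \frac{3 \sqrt{6}}{4}, and B = 1 - A = \frac{1}{2} + \frac{3 \sqrt{6}}{4}.
So b(n) = \left(\frac{1}{2} - \frac{3 \sqrt{6}}{4}\right)\left(\sqrt{6} + 3\right)^n + \left(\frac{1}{2} + \frac{3 \sqrt{6}}{4}\right)\left(3 - \sqrt{6}\right)^n.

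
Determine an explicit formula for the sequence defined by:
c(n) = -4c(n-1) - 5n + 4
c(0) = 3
First-order linear with linear forcing.
Homogeneous solution: c_h(n) = A·(-4)^n.
Try particular c_p(n) = pn + q. Substituting:
  pn + q = -4(p(n-1) + q) - 5n + 4.
Matching the n-coefficient: p = -4p - 5 ⇒ p = -1.
Matching constants: q = 4p - 4q + 4 ⇒ q = 0.
General: c(n) = A·(-4)^n - n + 0.
Apply c(0) = 3: A + 0 = 3 ⇒ A = 3.
So c(n) = 3 \left(-4\right)^{n} - n.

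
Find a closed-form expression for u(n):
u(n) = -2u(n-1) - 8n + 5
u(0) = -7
First-order linear with linear forcing.
Homogeneous solution: u_h(n) = A·(-2)^n.
Try particular u_p(n) = pn + q. Substituting:
  pn + q = -2(p(n-1) + q) - 8n + 5.
Matching the n-coefficient: p = -2p - 8 ⇒ p = - \frac{8}{3}.
Matching constants: q = 2p - 2q + 5 ⇒ q = - \frac{1}{9}.
General: u(n) = A·(-2)^n - \frac{8 n}{3} - \frac{1}{9}.
Apply u(0) = -7: A - \frac{1}{9} = -7 ⇒ A = - \frac{62}{9}.
So u(n) = - \frac{62 \left(-2\right)^{n}}{9} - \frac{8 n}{3} - \frac{1}{9}.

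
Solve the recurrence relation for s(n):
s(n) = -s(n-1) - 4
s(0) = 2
First-order linear non-homogeneous.
Homogeneous solution: s_h(n) = A·(-1)^n.
Try constant particular solution s_p = K: K = -K - 4 ⇒ K = -2.
General: s(n) = A·(-1)^n - 2.
Apply s(0) = 2: A - 2 = 2 ⇒ A = 4.
So s(n) = 4 \left(-1\right)^{n} - 2.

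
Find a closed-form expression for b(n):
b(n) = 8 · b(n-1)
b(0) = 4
Pure geometric recurrence with ratio 8.
By induction b(n) = b(0) · (8)^n = 4 \cdot 8^{n}.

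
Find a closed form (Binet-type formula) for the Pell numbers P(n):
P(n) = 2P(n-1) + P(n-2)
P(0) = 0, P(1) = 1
This is the Pell sequence.
Characteristic equation: x² - 2x - 1 = 0; roots r₁ = 1 + \sqrt{2}, r₂ = 1 - \sqrt{2}.
General: P(n) = A·r₁^n + B·r₂^n. Solving with P(0)=0, P(1)=1 gives A = \frac{\sqrt{2}}{4}, B = - \frac{\sqrt{2}}{4}.
So P(n) = \frac{\sqrt{2} \left(- \left(1 - \sqrt{2}\right)^{n} + \left(1 + \sqrt{2}\right)^{n}\right)}{4}.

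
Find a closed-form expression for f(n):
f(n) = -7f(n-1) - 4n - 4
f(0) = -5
First-order linear with linear forcing.
Homogeneous solution: f_h(n) = A·(-7)^n.
Try particular f_p(n) = pn + q. Substituting:
  pn + q = -7(p(n-1) + q) - 4n - 4.
Matching the n-coefficient: p = -7p - 4 ⇒ p = - \frac{1}{2}.
Matching constants: q = 7p - 7q - 4 ⇒ q = - \frac{15}{16}.
General: f(n) = A·(-7)^n - \frac{n}{2} - \frac{15}{16}.
Apply f(0) = -5: A - \frac{15}{16} = -5 ⇒ A = - \frac{65}{16}.
So f(n) = - \frac{65 \left(-7\right)^{n}}{16} - \frac{n}{2} - \frac{15}{16}.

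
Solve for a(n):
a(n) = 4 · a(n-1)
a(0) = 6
Pure geometric recurrence with ratio 4.
By induction a(n) = a(0) · (4)^n = 6 \cdot 4^{n}.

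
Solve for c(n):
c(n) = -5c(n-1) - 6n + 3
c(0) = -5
First-order linear with linear forcing.
Homogeneous solution: c_h(n) = A·(-5)^n.
Try particular c_p(n) = pn + q. Substituting:
  pn + q = -5(p(n-1) + q) - 6n + 3.
Matching the n-coefficient: p = -5p - 6 ⇒ p = -1.
Matching constants: q = 5p - 5q + 3 ⇒ q = - \frac{1}{3}.
General: c(n) = A·(-5)^n - n - \frac{1}{3}.
Apply c(0) = -5: A - \frac{1}{3} = -5 ⇒ A = - \frac{14}{3}.
So c(n) = - \frac{14 \left(-5\right)^{n}}{3} - n - \frac{1}{3}.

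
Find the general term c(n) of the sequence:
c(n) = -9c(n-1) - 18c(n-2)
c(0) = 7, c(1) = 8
Characteristic equation: x² + 9x + 18 = 0, which factors as (x - (-3))(x - (-6)) = 0.
Roots r₁ = -3, r₂ = -6 (distinct).
General solution: c(n) = A·(-3)^n + B·(-6)^n.
From c(0) = 7: A + B = 7.
From c(1) = 8: -3A - 6B = 8.
Solving: A = \frac{50}{3}, B = - \frac{29}{3}.
So c(n) = \frac{50 \left(-3\right)^{n}}{3} - \frac{29 \left(-6\right)^{n}}{3}.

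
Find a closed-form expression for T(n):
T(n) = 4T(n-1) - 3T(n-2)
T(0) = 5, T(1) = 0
Characteristic equation: x² - 4x + 3 = 0, which factors as (x - (1))(x - (3)) = 0.
Roots r₁ = 1, r₂ = 3 (distinct).
General solution: T(n) = A·(1)^n + B·(3)^n.
From T(0) = 5: A + B = 5.
From T(1) = 0: A + 3B = 0.
Solving: A = \frac{15}{2}, B = - \frac{5}{2}.
So T(n) = \frac{15}{2} - \frac{5 \cdot 3^{n}}{2}.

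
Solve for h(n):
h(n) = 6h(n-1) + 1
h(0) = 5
First-order linear non-homogeneous.
Homogeneous solution: h_h(n) = A·(6)^n.
Try constant particular solution h_p = K: K = 6K + 1 ⇒ K = - \frac{1}{5}.
General: h(n) = A·(6)^n - \frac{1}{5}.
Apply h(0) = 5: A - \frac{1}{5} = 5 ⇒ A = \frac{26}{5}.
So h(n) = \frac{26 \cdot 6^{n}}{5} - \frac{1}{5}.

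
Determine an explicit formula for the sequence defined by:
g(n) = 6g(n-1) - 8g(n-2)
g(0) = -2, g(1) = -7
Characteristic equation: x² - 6x + 8 = 0, which factors as (x - (4))(x - (2)) = 0.
Roots r₁ = 4, r₂ = 2 (distinct).
General solution: g(n) = A·(4)^n + B·(2)^n.
From g(0) = -2: A + B = -2.
From g(1) = -7: 4A + 2B = -7.
Solving: A = - \frac{3}{2}, B = - \frac{1}{2}.
So g(n) = - \frac{2^{n}}{2} - \frac{3 \cdot 4^{n}}{2}.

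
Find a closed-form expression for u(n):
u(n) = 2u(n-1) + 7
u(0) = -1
First-order linear non-homogeneous.
Homogeneous solution: u_h(n) = A·(2)^n.
Try constant particular solution u_p = K: K = 2K + 7 ⇒ K = -7.
General: u(n) = A·(2)^n - 7.
Apply u(0) = -1: A - 7 = -1 ⇒ A = 6.
So u(n) = 6 \cdot 2^{n} - 7.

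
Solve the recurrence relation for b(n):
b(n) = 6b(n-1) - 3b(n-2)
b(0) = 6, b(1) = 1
Characteristic equation: x² - 6x + 3 = 0.
Discriminant Δ = (6)² + 4·(-3) = 24.
Roots r₁,₂ = (6 ± √24)/2, so r₁ = \sqrt{6} + 3, r₂ = 3 - \sqrt{6}.
General solution: b(n) = A·r₁^n + B·r₂^n.
From the initial conditions, A + B = 6 and r₁A + r₂B = 1.
Since r₁ - r₂ = √24: A = (1 - (6)r₂)/√24 = 3 - \frac{17 \sqrt{6}}{12}, and B = 6 - A = 3 + \frac{17 \sqrt{6}}{12}.
So b(n) = \left(3 - \frac{17 \sqrt{6}}{12}\right)\left(\sqrt{6} + 3\right)^n + \left(3 + \frac{17 \sqrt{6}}{12}\right)\left(3 - \sqrt{6}\right)^n.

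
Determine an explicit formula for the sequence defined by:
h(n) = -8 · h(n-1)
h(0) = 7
Pure geometric recurrence with ratio -8.
By induction h(n) = h(0) · (-8)^n = 7 \left(-8\right)^{n}.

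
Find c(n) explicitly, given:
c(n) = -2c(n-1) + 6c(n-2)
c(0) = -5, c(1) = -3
Characteristic equation: x² + 2x - 6 = 0.
Discriminant Δ = (-2)² + 4·(6) = 28.
Roots r₁,₂ = (-2 ± √28)/2, so r₁ = -1 + \sqrt{7}, r₂ = - \sqrt{7} - 1.
General solution: c(n) = A·r₁^n + B·r₂^n.
From the initial conditions, A + B = -5 and r₁A + r₂B = -3.
Since r₁ - r₂ = √28: A = (-3 - (-5)r₂)/√28 = - \frac{5}{2} - \frac{4 \sqrt{7}}{7}, and B = -5 - A = - \frac{5}{2} + \frac{4 \sqrt{7}}{7}.
So c(n) = \left(- \frac{5}{2} - \frac{4 \sqrt{7}}{7}\right)\left(-1 + \sqrt{7}\right)^n + \left(- \frac{5}{2} + \frac{4 \sqrt{7}}{7}\right)\left(- \sqrt{7} - 1\right)^n.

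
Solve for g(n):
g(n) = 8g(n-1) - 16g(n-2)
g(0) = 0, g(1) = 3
Characteristic equation: x² - 8x + 16 = 0, which is (x - (4))².
Repeated root r = 4.
General solution: g(n) = (A + Bn)·(4)^n.
From g(0) = 0: A = 0.
From g(1) = 3: (A + B)·(4) = 3 ⇒ B = \frac{3}{4}.
So g(n) = \left(\frac{3 n}{4}\right) \cdot (4)^n.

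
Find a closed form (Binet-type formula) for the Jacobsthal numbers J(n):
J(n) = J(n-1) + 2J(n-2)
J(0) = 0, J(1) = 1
This is the Jacobsthal sequence.
Characteristic equation: x² - x - 2 = 0; roots r₁ = 2, r₂ = -1.
General: J(n) = A·r₁^n + B·r₂^n. Solving with J(0)=0, J(1)=1 gives A = \frac{1}{3}, B = - \frac{1}{3}.
So J(n) = - \frac{\left(-1\right)^{n}}{3} + \frac{2^{n}}{3}.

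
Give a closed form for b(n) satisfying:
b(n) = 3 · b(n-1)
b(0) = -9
Pure geometric recurrence with ratio 3.
By induction b(n) = b(0) · (3)^n = - 9 \cdot 3^{n}.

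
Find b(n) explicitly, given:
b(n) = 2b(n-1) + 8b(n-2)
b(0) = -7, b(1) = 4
Characteristic equation: x² - 2x - 8 = 0, which factors as (x - (4))(x - (-2)) = 0.
Roots r₁ = 4, r₂ = -2 (distinct).
General solution: b(n) = A·(4)^n + B·(-2)^n.
From b(0) = -7: A + B = -7.
From b(1) = 4: 4A - 2B = 4.
Solving: A = - \frac{5}{3}, B = - \frac{16}{3}.
So b(n) = - \frac{16 \left(-2\right)^{n}}{3} - \frac{5 \cdot 4^{n}}{3}.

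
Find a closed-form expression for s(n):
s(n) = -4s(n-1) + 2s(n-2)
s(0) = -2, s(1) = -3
Characteristic equation: x² + 4x - 2 = 0.
Discriminant Δ = (-4)² + 4·(2) = 24.
Roots r₁,₂ = (-4 ± √24)/2, so r₁ = -2 + \sqrt{6}, r₂ = - \sqrt{6} - 2.
General solution: s(n) = A·r₁^n + B·r₂^n.
From the initial conditions, A + B = -2 and r₁A + r₂B = -3.
Since r₁ - r₂ = √24: A = (-3 - (-2)r₂)/√24 = - \frac{7 \sqrt{6}}{12} - 1, and B = -2 - A = -1 + \frac{7 \sqrt{6}}{12}.
So s(n) = \left(- \frac{7 \sqrt{6}}{12} - 1\right)\left(-2 + \sqrt{6}\right)^n + \left(-1 + \frac{7 \sqrt{6}}{12}\right)\left(- \sqrt{6} - 2\right)^n.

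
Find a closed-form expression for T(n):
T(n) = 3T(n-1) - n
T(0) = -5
First-order linear with linear forcing.
Homogeneous solution: T_h(n) = A·(3)^n.
Try particular T_p(n) = pn + q. Substituting:
  pn + q = 3(p(n-1) + q) - n.
Matching the n-coefficient: p = 3p - 1 ⇒ p = \frac{1}{2}.
Matching constants: q = -3p + 3q ⇒ q = \frac{3}{4}.
General: T(n) = A·(3)^n + \frac{n}{2} + \frac{3}{4}.
Apply T(0) = -5: A + \frac{3}{4} = -5 ⇒ A = - \frac{23}{4}.
So T(n) = - \frac{23 \cdot 3^{n}}{4} + \frac{n}{2} + \frac{3}{4}.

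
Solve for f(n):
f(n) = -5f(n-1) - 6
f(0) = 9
First-order linear non-homogeneous.
Homogeneous solution: f_h(n) = A·(-5)^n.
Try constant particular solution f_p = K: K = -5K - 6 ⇒ K = -1.
General: f(n) = A·(-5)^n - 1.
Apply f(0) = 9: A - 1 = 9 ⇒ A = 10.
So f(n) = 10 \left(-5\right)^{n} - 1.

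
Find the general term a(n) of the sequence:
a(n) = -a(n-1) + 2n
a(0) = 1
First-order linear with linear forcing.
Homogeneous solution: a_h(n) = A·(-1)^n.
Try particular a_p(n) = pn + q. Substituting:
  pn + q = -(p(n-1) + q) + 2n.
Matching the n-coefficient: p = -p + 2 ⇒ p = 1.
Matching constants: q = p - q ⇒ q = \frac{1}{2}.
General: a(n) = A·(-1)^n + n + \frac{1}{2}.
Apply a(0) = 1: A + \frac{1}{2} = 1 ⇒ A = \frac{1}{2}.
So a(n) = \frac{\left(-1\right)^{n}}{2} + n + \frac{1}{2}.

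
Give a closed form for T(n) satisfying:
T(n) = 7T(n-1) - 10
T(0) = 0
First-order linear non-homogeneous.
Homogeneous solution: T_h(n) = A·(7)^n.
Try constant particular solution T_p = K: K = 7K - 10 ⇒ K = \frac{5}{3}.
General: T(n) = A·(7)^n + \frac{5}{3}.
Apply T(0) = 0: A + \frac{5}{3} = 0 ⇒ A = - \frac{5}{3}.
So T(n) = \frac{5}{3} - \frac{5 \cdot 7^{n}}{3}.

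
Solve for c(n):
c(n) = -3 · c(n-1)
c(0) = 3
Pure geometric recurrence with ratio -3.
By induction c(n) = c(0) · (-3)^n = 3 \left(-3\right)^{n}.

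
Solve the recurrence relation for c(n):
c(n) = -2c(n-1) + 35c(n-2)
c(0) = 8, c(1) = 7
Characteristic equation: x² + 2x - 35 = 0, which factors as (x - (-7))(x - (5)) = 0.
Roots r₁ = -7, r₂ = 5 (distinct).
General solution: c(n) = A·(-7)^n + B·(5)^n.
From c(0) = 8: A + B = 8.
From c(1) = 7: -7A + 5B = 7.
Solving: A = \frac{11}{4}, B = \frac{21}{4}.
So c(n) = \frac{11 \left(-7\right)^{n}}{4} + \frac{21 \cdot 5^{n}}{4}.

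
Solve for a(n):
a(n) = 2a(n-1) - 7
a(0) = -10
First-order linear non-homogeneous.
Homogeneous solution: a_h(n) = A·(2)^n.
Try constant particular solution a_p = K: K = 2K - 7 ⇒ K = 7.
General: a(n) = A·(2)^n + 7.
Apply a(0) = -10: A + 7 = -10 ⇒ A = -17.
So a(n) = 7 - 17 \cdot 2^{n}.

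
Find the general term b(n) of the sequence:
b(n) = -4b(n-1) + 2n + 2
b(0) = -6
First-order linear with linear forcing.
Homogeneous solution: b_h(n) = A·(-4)^n.
Try particular b_p(n) = pn + q. Substituting:
  pn + q = -4(p(n-1) + q) + 2n + 2.
Matching the n-coefficient: p = -4p + 2 ⇒ p = \frac{2}{5}.
Matching constants: q = 4p - 4q + 2 ⇒ q = \frac{18}{25}.
General: b(n) = A·(-4)^n + \frac{2 n}{5} + \frac{18}{25}.
Apply b(0) = -6: A + \frac{18}{25} = -6 ⇒ A = - \frac{168}{25}.
So b(n) = - \frac{168 \left(-4\right)^{n}}{25} + \frac{2 n}{5} + \frac{18}{25}.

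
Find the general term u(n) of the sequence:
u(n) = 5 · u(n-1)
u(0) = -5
Pure geometric recurrence with ratio 5.
By induction u(n) = u(0) · (5)^n = - 5 \cdot 5^{n}.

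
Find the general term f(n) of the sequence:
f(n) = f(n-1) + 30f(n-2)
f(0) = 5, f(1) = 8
Characteristic equation: x² - x - 30 = 0, which factors as (x - (6))(x - (-5)) = 0.
Roots r₁ = 6, r₂ = -5 (distinct).
General solution: f(n) = A·(6)^n + B·(-5)^n.
From f(0) = 5: A + B = 5.
From f(1) = 8: 6A - 5B = 8.
Solving: A = 3, B = 2.
So f(n) = 2 \left(-5\right)^{n} + 3 \cdot 6^{n}.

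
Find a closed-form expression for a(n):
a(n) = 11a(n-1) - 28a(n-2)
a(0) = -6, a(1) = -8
Characteristic equation: x² - 11x + 28 = 0, which factors as (x - (7))(x - (4)) = 0.
Roots r₁ = 7, r₂ = 4 (distinct).
General solution: a(n) = A·(7)^n + B·(4)^n.
From a(0) = -6: A + B = -6.
From a(1) = -8: 7A + 4B = -8.
Solving: A = \frac{16}{3}, B = - \frac{34}{3}.
So a(n) = - \frac{34 \cdot 4^{n}}{3} + \frac{16 \cdot 7^{n}}{3}.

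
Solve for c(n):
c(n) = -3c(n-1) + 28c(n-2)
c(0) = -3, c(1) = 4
Characteristic equation: x² + 3x - 28 = 0, which factors as (x - (4))(x - (-7)) = 0.
Roots r₁ = 4, r₂ = -7 (distinct).
General solution: c(n) = A·(4)^n + B·(-7)^n.
From c(0) = -3: A + B = -3.
From c(1) = 4: 4A - 7B = 4.
Solving: A = - \frac{17}{11}, B = - \frac{16}{11}.
So c(n) = - \frac{16 \left(-7\right)^{n}}{11} - \frac{17 \cdot 4^{n}}{11}.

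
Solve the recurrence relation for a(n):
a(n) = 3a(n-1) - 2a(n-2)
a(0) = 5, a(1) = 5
Characteristic equation: x² - 3x + 2 = 0, which factors as (x - (1))(x - (2)) = 0.
Roots r₁ = 1, r₂ = 2 (distinct).
General solution: a(n) = A·(1)^n + B·(2)^n.
From a(0) = 5: A + B = 5.
From a(1) = 5: A + 2B = 5.
Solving: A = 5, B = 0.
So a(n) = 5.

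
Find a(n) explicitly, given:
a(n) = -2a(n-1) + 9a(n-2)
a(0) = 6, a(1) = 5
Characteristic equation: x² + 2x - 9 = 0.
Discriminant Δ = (-2)² + 4·(9) = 40.
Roots r₁,₂ = (-2 ± √40)/2, so r₁ = -1 + \sqrt{10}, r₂ = - \sqrt{10} - 1.
General solution: a(n) = A·r₁^n + B·r₂^n.
From the initial conditions, A + B = 6 and r₁A + r₂B = 5.
Since r₁ - r₂ = √40: A = (5 - (6)r₂)/√40 = \frac{11 \sqrt{10}}{20} + 3, and B = 6 - A = 3 - \frac{11 \sqrt{10}}{20}.
So a(n) = \left(\frac{11 \sqrt{10}}{20} + 3\right)\left(-1 + \sqrt{10}\right)^n + \left(3 - \frac{11 \sqrt{10}}{20}\right)\left(- \sqrt{10} - 1\right)^n.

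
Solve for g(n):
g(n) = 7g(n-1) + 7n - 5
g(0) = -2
First-order linear with linear forcing.
Homogeneous solution: g_h(n) = A·(7)^n.
Try particular g_p(n) = pn + q. Substituting:
  pn + q = 7(p(n-1) + q) + 7n - 5.
Matching the n-coefficient: p = 7p + 7 ⇒ p = - \frac{7}{6}.
Matching constants: q = -7p + 7q - 5 ⇒ q = - \frac{19}{36}.
General: g(n) = A·(7)^n - \frac{7 n}{6} - \frac{19}{36}.
Apply g(0) = -2: A - \frac{19}{36} = -2 ⇒ A = - \frac{53}{36}.
So g(n) = - \frac{53 \cdot 7^{n}}{36} - \frac{7 n}{6} - \frac{19}{36}.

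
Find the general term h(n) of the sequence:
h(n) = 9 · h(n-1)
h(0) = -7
Pure geometric recurrence with ratio 9.
By induction h(n) = h(0) · (9)^n = - 7 \cdot 9^{n}.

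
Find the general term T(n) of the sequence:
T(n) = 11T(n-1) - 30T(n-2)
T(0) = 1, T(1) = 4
Characteristic equation: x² - 11x + 30 = 0, which factors as (x - (6))(x - (5)) = 0.
Roots r₁ = 6, r₂ = 5 (distinct).
General solution: T(n) = A·(6)^n + B·(5)^n.
From T(0) = 1: A + B = 1.
From T(1) = 4: 6A + 5B = 4.
Solving: A = -1, B = 2.
So T(n) = 2 \cdot 5^{n} - 6^{n}.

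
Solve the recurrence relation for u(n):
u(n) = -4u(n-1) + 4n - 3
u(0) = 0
First-order linear with linear forcing.
Homogeneous solution: u_h(n) = A·(-4)^n.
Try particular u_p(n) = pn + q. Substituting:
  pn + q = -4(p(n-1) + q) + 4n - 3.
Matching the n-coefficient: p = -4p + 4 ⇒ p = \frac{4}{5}.
Matching constants: q = 4p - 4q - 3 ⇒ q = \frac{1}{25}.
General: u(n) = A·(-4)^n + \frac{4 n}{5} + \frac{1}{25}.
Apply u(0) = 0: A + \frac{1}{25} = 0 ⇒ A = - \frac{1}{25}.
So u(n) = - \frac{\left(-4\right)^{n}}{25} + \frac{4 n}{5} + \frac{1}{25}.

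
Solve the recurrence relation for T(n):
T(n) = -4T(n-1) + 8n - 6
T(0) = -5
First-order linear with linear forcing.
Homogeneous solution: T_h(n) = A·(-4)^n.
Try particular T_p(n) = pn + q. Substituting:
  pn + q = -4(p(n-1) + q) + 8n - 6.
Matching the n-coefficient: p = -4p + 8 ⇒ p = \frac{8}{5}.
Matching constants: q = 4p - 4q - 6 ⇒ q = \frac{2}{25}.
General: T(n) = A·(-4)^n + \frac{8 n}{5} + \frac{2}{25}.
Apply T(0) = -5: A + \frac{2}{25} = -5 ⇒ A = - \frac{127}{25}.
So T(n) = - \frac{127 \left(-4\right)^{n}}{25} + \frac{8 n}{5} + \frac{2}{25}.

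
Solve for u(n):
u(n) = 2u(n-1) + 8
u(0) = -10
First-order linear non-homogeneous.
Homogeneous solution: u_h(n) = A·(2)^n.
Try constant particular solution u_p = K: K = 2K + 8 ⇒ K = -8.
General: u(n) = A·(2)^n - 8.
Apply u(0) = -10: A - 8 = -10 ⇒ A = -2.
So u(n) = - 2 \cdot 2^{n} - 8.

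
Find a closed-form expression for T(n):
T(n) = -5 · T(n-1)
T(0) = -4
Pure geometric recurrence with ratio -5.
By induction T(n) = T(0) · (-5)^n = - 4 \left(-5\right)^{n}.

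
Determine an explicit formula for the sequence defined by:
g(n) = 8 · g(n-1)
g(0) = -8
Pure geometric recurrence with ratio 8.
By induction g(n) = g(0) · (8)^n = - 8 \cdot 8^{n}.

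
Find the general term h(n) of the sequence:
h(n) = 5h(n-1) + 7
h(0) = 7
First-order linear non-homogeneous.
Homogeneous solution: h_h(n) = A·(5)^n.
Try constant particular solution h_p = K: K = 5K + 7 ⇒ K = - \frac{7}{4}.
General: h(n) = A·(5)^n - \frac{7}{4}.
Apply h(0) = 7: A - \frac{7}{4} = 7 ⇒ A = \frac{35}{4}.
So h(n) = \frac{35 \cdot 5^{n}}{4} - \frac{7}{4}.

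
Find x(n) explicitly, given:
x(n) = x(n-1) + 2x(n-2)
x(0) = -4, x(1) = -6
Characteristic equation: x² - x - 2 = 0, which factors as (x - (2))(x - (-1)) = 0.
Roots r₁ = 2, r₂ = -1 (distinct).
General solution: x(n) = A·(2)^n + B·(-1)^n.
From x(0) = -4: A + B = -4.
From x(1) = -6: 2A - B = -6.
Solving: A = - \frac{10}{3}, B = - \frac{2}{3}.
So x(n) = - \frac{2 \left(-1\right)^{n}}{3} - \frac{10 \cdot 2^{n}}{3}.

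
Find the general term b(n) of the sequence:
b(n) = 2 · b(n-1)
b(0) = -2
Pure geometric recurrence with ratio 2.
By induction b(n) = b(0) · (2)^n = - 2 \cdot 2^{n}.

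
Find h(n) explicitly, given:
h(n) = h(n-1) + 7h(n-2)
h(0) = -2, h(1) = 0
Characteristic equation: x² - x - 7 = 0.
Discriminant Δ = (1)² + 4·(7) = 29.
Roots r₁,₂ = (1 ± √29)/2, so r₁ = \frac{1}{2} + \frac{\sqrt{29}}{2}, r₂ = \frac{1}{2} - \frac{\sqrt{29}}{2}.
General solution: h(n) = A·r₁^n + B·r₂^n.
From the initial conditions, A + B = -2 and r₁A + r₂B = 0.
Since r₁ - r₂ = √29: A = (0 - (-2)r₂)/√29 = -1 + \frac{\sqrt{29}}{29}, and B = -2 - A = -1 - \frac{\sqrt{29}}{29}.
So h(n) = \left(-1 + \frac{\sqrt{29}}{29}\right)\left(\frac{1}{2} + \frac{\sqrt{29}}{2}\right)^n + \left(-1 - \frac{\sqrt{29}}{29}\right)\left(\frac{1}{2} - \frac{\sqrt{29}}{2}\right)^n.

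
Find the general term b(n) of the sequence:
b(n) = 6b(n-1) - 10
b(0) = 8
First-order linear non-homogeneous.
Homogeneous solution: b_h(n) = A·(6)^n.
Try constant particular solution b_p = K: K = 6K - 10 ⇒ K = 2.
General: b(n) = A·(6)^n + 2.
Apply b(0) = 8: A + 2 = 8 ⇒ A = 6.
So b(n) = 6 \cdot 6^{n} + 2.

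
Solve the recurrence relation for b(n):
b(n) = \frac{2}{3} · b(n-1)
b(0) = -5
Pure geometric recurrence with ratio \frac{2}{3}.
By induction b(n) = b(0) · (\frac{2}{3})^n = - 5 \left(\frac{2}{3}\right)^{n}.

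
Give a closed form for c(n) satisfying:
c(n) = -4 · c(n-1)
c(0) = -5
Pure geometric recurrence with ratio -4.
By induction c(n) = c(0) · (-4)^n = - 5 \left(-4\right)^{n}.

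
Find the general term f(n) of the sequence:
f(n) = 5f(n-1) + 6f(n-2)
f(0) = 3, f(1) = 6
Characteristic equation: x² - 5x - 6 = 0, which factors as (x - (-1))(x - (6)) = 0.
Roots r₁ = -1, r₂ = 6 (distinct).
General solution: f(n) = A·(-1)^n + B·(6)^n.
From f(0) = 3: A + B = 3.
From f(1) = 6: -A + 6B = 6.
Solving: A = \frac{12}{7}, B = \frac{9}{7}.
So f(n) = \frac{12 \left(-1\right)^{n}}{7} + \frac{9 \cdot 6^{n}}{7}.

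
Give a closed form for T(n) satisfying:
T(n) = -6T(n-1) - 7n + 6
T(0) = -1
First-order linear with linear forcing.
Homogeneous solution: T_h(n) = A·(-6)^n.
Try particular T_p(n) = pn + q. Substituting:
  pn + q = -6(p(n-1) + q) - 7n + 6.
Matching the n-coefficient: p = -6p - 7 ⇒ p = -1.
Matching constants: q = 6p - 6q + 6 ⇒ q = 0.
General: T(n) = A·(-6)^n - n + 0.
Apply T(0) = -1: A + 0 = -1 ⇒ A = -1.
So T(n) = - \left(-6\right)^{n} - n.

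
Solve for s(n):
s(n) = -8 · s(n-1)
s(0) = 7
Pure geometric recurrence with ratio -8.
By induction s(n) = s(0) · (-8)^n = 7 \left(-8\right)^{n}.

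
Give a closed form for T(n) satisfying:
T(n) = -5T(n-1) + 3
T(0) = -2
First-order linear non-homogeneous.
Homogeneous solution: T_h(n) = A·(-5)^n.
Try constant particular solution T_p = K: K = -5K + 3 ⇒ K = \frac{1}{2}.
General: T(n) = A·(-5)^n + \frac{1}{2}.
Apply T(0) = -2: A + \frac{1}{2} = -2 ⇒ A = - \frac{5}{2}.
So T(n) = \frac{1}{2} - \frac{5 \left(-5\right)^{n}}{2}.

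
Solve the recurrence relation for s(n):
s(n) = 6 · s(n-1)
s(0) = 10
Pure geometric recurrence with ratio 6.
By induction s(n) = s(0) · (6)^n = 10 \cdot 6^{n}.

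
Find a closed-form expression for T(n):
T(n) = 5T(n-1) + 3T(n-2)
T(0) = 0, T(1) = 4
Characteristic equation: x² - 5x - 3 = 0.
Discriminant Δ = (5)² + 4·(3) = 37.
Roots r₁,₂ = (5 ± √37)/2, so r₁ = \frac{5}{2} + \frac{\sqrt{37}}{2}, r₂ = \frac{5}{2} - \frac{\sqrt{37}}{2}.
General solution: T(n) = A·r₁^n + B·r₂^n.
From the initial conditions, A + B = 0 and r₁A + r₂B = 4.
Since r₁ - r₂ = √37: A = (4 - (0)r₂)/√37 = \frac{4 \sqrt{37}}{37}, and B = 0 - A = - \frac{4 \sqrt{37}}{37}.
So T(n) = \left(\frac{4 \sqrt{37}}{37}\right)\left(\frac{5}{2} + \frac{\sqrt{37}}{2}\right)^n + \left(- \frac{4 \sqrt{37}}{37}\right)\left(\frac{5}{2} - \frac{\sqrt{37}}{2}\right)^n.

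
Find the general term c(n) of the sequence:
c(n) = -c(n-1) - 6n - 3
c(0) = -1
First-order linear with linear forcing.
Homogeneous solution: c_h(n) = A·(-1)^n.
Try particular c_p(n) = pn + q. Substituting:
  pn + q = -(p(n-1) + q) - 6n - 3.
Matching the n-coefficient: p = -p - 6 ⇒ p = -3.
Matching constants: q = p - q - 3 ⇒ q = -3.
General: c(n) = A·(-1)^n - 3 n - 3.
Apply c(0) = -1: A - 3 = -1 ⇒ A = 2.
So c(n) = 2 \left(-1\right)^{n} - 3 n - 3.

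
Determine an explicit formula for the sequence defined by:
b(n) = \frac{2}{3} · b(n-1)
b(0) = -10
Pure geometric recurrence with ratio \frac{2}{3}.
By induction b(n) = b(0) · (\frac{2}{3})^n = - 10 \left(\frac{2}{3}\right)^{n}.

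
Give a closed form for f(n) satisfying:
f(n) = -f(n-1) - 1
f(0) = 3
First-order linear non-homogeneous.
Homogeneous solution: f_h(n) = A·(-1)^n.
Try constant particular solution f_p = K: K = -K - 1 ⇒ K = - \frac{1}{2}.
General: f(n) = A·(-1)^n - \frac{1}{2}.
Apply f(0) = 3: A - \frac{1}{2} = 3 ⇒ A = \frac{7}{2}.
So f(n) = \frac{7 \left(-1\right)^{n}}{2} - \frac{1}{2}.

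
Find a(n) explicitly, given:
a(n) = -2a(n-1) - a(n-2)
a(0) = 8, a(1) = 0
Characteristic equation: x² + 2x + 1 = 0, which is (x - (-1))².
Repeated root r = -1.
General solution: a(n) = (A + Bn)·(-1)^n.
From a(0) = 8: A = 8.
From a(1) = 0: (A + B)·(-1) = 0 ⇒ B = -8.
So a(n) = \left(8 - 8 n\right) \cdot (-1)^n.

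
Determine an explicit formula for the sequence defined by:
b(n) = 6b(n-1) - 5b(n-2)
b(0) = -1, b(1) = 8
Characteristic equation: x² - 6x + 5 = 0, which factors as (x - (5))(x - (1)) = 0.
Roots r₁ = 5, r₂ = 1 (distinct).
General solution: b(n) = A·(5)^n + B·(1)^n.
From b(0) = -1: A + B = -1.
From b(1) = 8: 5A + B = 8.
Solving: A = \frac{9}{4}, B = - \frac{13}{4}.
So b(n) = \frac{9 \cdot 5^{n}}{4} - \frac{13}{4}.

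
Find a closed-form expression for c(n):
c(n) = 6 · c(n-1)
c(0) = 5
Pure geometric recurrence with ratio 6.
By induction c(n) = c(0) · (6)^n = 5 \cdot 6^{n}.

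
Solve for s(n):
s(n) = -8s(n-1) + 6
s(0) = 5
First-order linear non-homogeneous.
Homogeneous solution: s_h(n) = A·(-8)^n.
Try constant particular solution s_p = K: K = -8K + 6 ⇒ K = \frac{2}{3}.
General: s(n) = A·(-8)^n + \frac{2}{3}.
Apply s(0) = 5: A + \frac{2}{3} = 5 ⇒ A = \frac{13}{3}.
So s(n) = \frac{13 \left(-8\right)^{n}}{3} + \frac{2}{3}.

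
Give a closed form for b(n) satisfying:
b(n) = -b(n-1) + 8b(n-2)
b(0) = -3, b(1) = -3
Characteristic equation: x² + x - 8 = 0.
Discriminant Δ = (-1)² + 4·(8) = 33.
Roots r₁,₂ = (-1 ± √33)/2, so r₁ = - \frac{1}{2} + \frac{\sqrt{33}}{2}, r₂ = - \frac{\sqrt{33}}{2} - \frac{1}{2}.
General solution: b(n) = A·r₁^n + B·r₂^n.
From the initial conditions, A + B = -3 and r₁A + r₂B = -3.
Since r₁ - r₂ = √33: A = (-3 - (-3)r₂)/√33 = - \frac{3}{2} - \frac{3 \sqrt{33}}{22}, and B = -3 - A = - \frac{3}{2} + \frac{3 \sqrt{33}}{22}.
So b(n) = \left(- \frac{3}{2} - \frac{3 \sqrt{33}}{22}\right)\left(- \frac{1}{2} + \frac{\sqrt{33}}{2}\right)^n + \left(- \frac{3}{2} + \frac{3 \sqrt{33}}{22}\right)\left(- \frac{\sqrt{33}}{2} - \frac{1}{2}\right)^n.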